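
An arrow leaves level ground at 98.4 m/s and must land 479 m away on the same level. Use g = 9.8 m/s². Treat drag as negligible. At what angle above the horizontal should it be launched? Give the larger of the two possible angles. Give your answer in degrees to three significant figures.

75.5°

R = v₀² sin 2θ / g gives sin 2θ = gR/v₀² = 9.80·479/98.4² = 0.4848.
2θ = 29.00° or 180° − 29.00° = 151.0°, so θ = 14.50° or 75.50°.
The larger angle is 75.50°.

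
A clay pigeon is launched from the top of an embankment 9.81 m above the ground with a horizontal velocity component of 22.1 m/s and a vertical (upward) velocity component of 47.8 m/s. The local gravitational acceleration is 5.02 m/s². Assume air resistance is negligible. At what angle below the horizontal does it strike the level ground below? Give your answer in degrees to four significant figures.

65.64°

The projectile lands when y = 9.81 + (47.80) t − ½·5.02·t² = 0. Positive root: t = (47.80 + √(47.80² + 2·5.02·9.81)) / 5.02 = (47.80 + 48.82) / 5.02 = 19.25 s.
At impact: v_y = v_y0 − g t = −48.82 m/s; vₓ = 22.10 m/s.
Angle below horizontal: arctan(|v_y|/vₓ) = arctan(48.82/22.10) = 65.64°.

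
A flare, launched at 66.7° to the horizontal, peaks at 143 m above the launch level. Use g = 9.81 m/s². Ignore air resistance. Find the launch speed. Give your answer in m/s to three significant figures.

57.7 m/s

At the peak v_y = 0, so v_y0 = √(2gH) = √(2 × 9.81 × 143) = 52.97 m/s.
v_y0 = v₀ sin θ ⇒ v₀ = 52.97 / sin 66.7° = 57.67 m/s.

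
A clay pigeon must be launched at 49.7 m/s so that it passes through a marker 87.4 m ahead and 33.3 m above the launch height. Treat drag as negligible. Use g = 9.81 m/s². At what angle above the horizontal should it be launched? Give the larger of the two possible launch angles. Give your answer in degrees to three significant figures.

Trajectory: y = x tanθ − g x² (1 + tan²θ)/(2v₀²). With x = 87.4, y = 33.3, v₀ = 49.7, g = 9.81:
15.17 tan²θ − 87.4 tanθ + (48.47) = 0.
tanθ = [87.4 ± √(87.4² − 4 × 15.17 × (48.47))] / (2 × 15.17) = (87.4 ± 68.54) / 30.34, giving tanθ = 0.6216 or 5.140.
θ = 31.87° or 78.99°; the larger is 78.99°.

79.0°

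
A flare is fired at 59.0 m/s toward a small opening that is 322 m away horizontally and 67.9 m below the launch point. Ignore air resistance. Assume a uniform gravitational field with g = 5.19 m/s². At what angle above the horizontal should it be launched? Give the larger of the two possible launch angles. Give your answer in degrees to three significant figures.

Trajectory: y = x tanθ − g x² (1 + tan²θ)/(2v₀²). With x = 322, y = −67.9, v₀ = 59.0, g = 5.19:
77.29 tan²θ − 322 tanθ + (9.394) = 0.
tanθ = [322 ± √(322² − 4 × 77.29 × (9.394))] / (2 × 77.29) = (322 ± 317.5) / 154.6, giving tanθ = 0.02938 or 4.137.
θ = 1.683° or 76.41°; the larger is 76.41°.

76.4°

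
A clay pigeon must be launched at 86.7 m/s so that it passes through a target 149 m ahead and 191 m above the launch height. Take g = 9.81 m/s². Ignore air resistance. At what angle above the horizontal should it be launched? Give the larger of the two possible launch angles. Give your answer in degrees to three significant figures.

83.4°

Trajectory: y = x tanθ − g x² (1 + tan²θ)/(2v₀²). With x = 149, y = 191, v₀ = 86.7, g = 9.81:
14.49 tan²θ − 149 tanθ + (205.5) = 0.
tanθ = [149 ± √(149² − 4 × 14.49 × (205.5))] / (2 × 14.49) = (149 ± 101.5) / 28.97, giving tanθ = 1.641 or 8.644.
θ = 58.64° or 83.40°; the larger is 83.40°.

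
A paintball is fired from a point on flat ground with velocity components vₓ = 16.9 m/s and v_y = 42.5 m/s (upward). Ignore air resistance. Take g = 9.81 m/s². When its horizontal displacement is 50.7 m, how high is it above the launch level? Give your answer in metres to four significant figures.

83.35 m

x = vₓ t ⇒ t = 50.7/16.90 = 3.000 s.
Height: y = v_y0 t − ½ g t² = 42.50 × 3.000 − 4.905 × 3.000² = 127.5 − 44.15 = 83.35 m.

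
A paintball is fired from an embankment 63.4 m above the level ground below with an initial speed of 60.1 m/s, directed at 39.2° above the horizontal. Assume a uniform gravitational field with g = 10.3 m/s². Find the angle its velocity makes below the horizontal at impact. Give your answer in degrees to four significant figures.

Horizontal component vₓ = 60.10 cos 39.2° = 46.57 m/s; vertical v_y0 = 60.10 sin 39.2° = 37.98 m/s.
Vertical motion (up positive, ground at y = 0): 5.150 t² − (37.98) t − 63.4 = 0, so t = (37.98 + √(37.98² + 2·10.3·63.4)) / 10.3 = (37.98 + 52.43) / 10.3 = 8.778 s.
At impact: v_y = v_y0 − g t = −52.43 m/s; vₓ = 46.57 m/s.
Angle below horizontal: arctan(|v_y|/vₓ) = arctan(52.43/46.57) = 48.38°.

48.38°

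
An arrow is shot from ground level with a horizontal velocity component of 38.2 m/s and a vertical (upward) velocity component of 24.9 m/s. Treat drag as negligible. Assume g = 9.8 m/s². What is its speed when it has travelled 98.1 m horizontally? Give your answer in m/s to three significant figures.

Time to reach x = 98.1 m: t = x/vₓ = 98.1/38.20 = 2.568 s.
Vertical velocity there: v_y = v_y0 − g t = 24.90 − 9.80 × 2.568 = −0.2670 m/s.
Speed: √(vₓ² + v_y²) = √(38.20² + 0.2670²) = 38.20 m/s.

38.2 m/s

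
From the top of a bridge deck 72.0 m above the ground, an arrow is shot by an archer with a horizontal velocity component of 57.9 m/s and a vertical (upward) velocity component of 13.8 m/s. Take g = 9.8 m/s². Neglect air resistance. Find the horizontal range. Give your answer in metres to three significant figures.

Vertical motion (up positive, ground at y = 0): 4.900 t² − (13.80) t − 72.0 = 0, so t = (13.80 + √(13.80² + 2·9.80·72.0)) / 9.80 = (13.80 + 40.02) / 9.80 = 5.492 s.
Horizontal distance: R = vₓ t = 57.90 × 5.492 = 318.0 m.

318 m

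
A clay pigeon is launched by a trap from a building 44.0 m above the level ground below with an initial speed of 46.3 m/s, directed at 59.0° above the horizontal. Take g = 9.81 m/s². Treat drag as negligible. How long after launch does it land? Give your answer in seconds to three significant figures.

Resolve: vₓ = 46.30 cos 59.0° = 23.85 m/s and v_y0 = 46.30 sin 59.0° = 39.69 m/s.
Vertical motion (up positive, ground at y = 0): 4.905 t² − (39.69) t − 44.0 = 0, so t = (39.69 + √(39.69² + 2·9.81·44.0)) / 9.81 = (39.69 + 49.38) / 9.81 = 9.079 s.

9.08 s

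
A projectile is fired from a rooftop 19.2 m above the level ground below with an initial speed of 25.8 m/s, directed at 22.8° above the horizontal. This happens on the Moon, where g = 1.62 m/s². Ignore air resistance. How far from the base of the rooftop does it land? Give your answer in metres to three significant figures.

334 m

Horizontal component vₓ = 25.80 cos 22.8° = 23.78 m/s; vertical v_y0 = 25.80 sin 22.8° = 9.998 m/s.
With up positive and y = 0 at the ground: y(t) = 19.2 + (9.998) t − 0.8100 t². Setting y = 0 and taking the positive root: t = [9.998 + √(9.998² + 2·1.62·19.2)] / 1.62 = (9.998 + 12.73) / 1.62 = 14.03 s.
Horizontal distance: R = vₓ t = 23.78 × 14.03 = 333.7 m.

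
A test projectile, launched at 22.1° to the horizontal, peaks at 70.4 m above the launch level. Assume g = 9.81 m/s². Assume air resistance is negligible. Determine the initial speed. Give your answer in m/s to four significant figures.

98.78 m/s

At the peak v_y = 0, so v_y0 = √(2gH) = √(2 × 9.81 × 70.4) = 37.17 m/s.
v_y0 = v₀ sin θ ⇒ v₀ = 37.17 / sin 22.1° = 98.78 m/s.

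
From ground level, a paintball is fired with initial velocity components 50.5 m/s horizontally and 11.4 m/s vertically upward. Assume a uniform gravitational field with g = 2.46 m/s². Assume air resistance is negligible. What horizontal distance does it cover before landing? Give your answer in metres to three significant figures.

468 m

Flight time T = 2 v_y0 / g = 9.268 s.
Range: R = vₓ T = 50.50 × 9.268 = 468.0 m.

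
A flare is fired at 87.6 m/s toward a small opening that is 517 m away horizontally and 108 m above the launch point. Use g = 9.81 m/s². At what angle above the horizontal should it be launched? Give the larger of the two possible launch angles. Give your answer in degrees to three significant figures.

Trajectory: y = x tanθ − g x² (1 + tan²θ)/(2v₀²). With x = 517, y = 108, v₀ = 87.6, g = 9.81:
170.8 tan²θ − 517 tanθ + (278.8) = 0.
tanθ = [517 ± √(517² − 4 × 170.8 × (278.8))] / (2 × 170.8) = (517 ± 277.0) / 341.7, giving tanθ = 0.7024 or 2.324.
θ = 35.08° or 66.72°; the larger is 66.72°.

66.7°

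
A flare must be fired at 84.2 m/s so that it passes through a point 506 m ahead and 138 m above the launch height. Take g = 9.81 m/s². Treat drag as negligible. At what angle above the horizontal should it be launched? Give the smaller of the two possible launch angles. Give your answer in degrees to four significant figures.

42.54°

Trajectory: y = x tanθ − g x² (1 + tan²θ)/(2v₀²). With x = 506, y = 138, v₀ = 84.2, g = 9.81:
177.1 tan²θ − 506 tanθ + (315.1) = 0.
tanθ = [506 ± √(506² − 4 × 177.1 × (315.1))] / (2 × 177.1) = (506 ± 180.9) / 354.3, giving tanθ = 0.9175 or 1.939.
θ = 42.54° or 62.72°; the smaller is 42.54°.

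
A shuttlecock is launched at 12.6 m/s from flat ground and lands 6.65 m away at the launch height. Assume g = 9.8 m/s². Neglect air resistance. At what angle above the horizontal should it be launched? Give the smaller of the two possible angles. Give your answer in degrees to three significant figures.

12.1°

R = v₀² sin 2θ / g gives sin 2θ = gR/v₀² = 9.80·6.65/12.6² = 0.4105.
2θ = 24.24° or 180° − 24.24° = 155.8°, so θ = 12.12° or 77.88°.
The smaller angle is 12.12°.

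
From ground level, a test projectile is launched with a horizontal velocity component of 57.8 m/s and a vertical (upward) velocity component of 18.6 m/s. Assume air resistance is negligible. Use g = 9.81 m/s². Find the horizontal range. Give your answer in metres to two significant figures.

220 m

Flight time T = 2 v_y0 / g = 3.792 s.
Range: R = vₓ T = 57.80 × 3.792 = 219.2 m.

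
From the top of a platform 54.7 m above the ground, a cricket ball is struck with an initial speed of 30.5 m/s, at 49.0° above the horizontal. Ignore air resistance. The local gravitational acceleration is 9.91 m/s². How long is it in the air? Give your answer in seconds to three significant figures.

Resolve: vₓ = 30.50 cos 49.0° = 20.01 m/s and v_y0 = 30.50 sin 49.0° = 23.02 m/s.
With up positive and y = 0 at the ground: y(t) = 54.7 + (23.02) t − 4.955 t². Setting y = 0 and taking the positive root: t = [23.02 + √(23.02² + 2·9.91·54.7)] / 9.91 = (23.02 + 40.17) / 9.91 = 6.377 s.

6.38 s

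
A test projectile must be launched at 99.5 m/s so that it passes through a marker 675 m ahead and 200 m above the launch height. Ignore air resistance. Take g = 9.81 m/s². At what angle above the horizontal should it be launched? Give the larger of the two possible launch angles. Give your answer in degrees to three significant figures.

Trajectory: y = x tanθ − g x² (1 + tan²θ)/(2v₀²). With x = 675, y = 200, v₀ = 99.5, g = 9.81:
225.7 tan²θ − 675 tanθ + (425.7) = 0.
tanθ = [675 ± √(675² − 4 × 225.7 × (425.7))] / (2 × 225.7) = (675 ± 266.9) / 451.5, giving tanθ = 0.9040 or 2.086.
θ = 42.11° or 64.39°; the larger is 64.39°.

64.4°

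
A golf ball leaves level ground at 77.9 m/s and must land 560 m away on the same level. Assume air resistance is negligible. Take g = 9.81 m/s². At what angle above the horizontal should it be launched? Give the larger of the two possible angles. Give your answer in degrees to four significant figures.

Level-ground range R = v₀² sin(2θ)/g ⇒ sin(2θ) = gR/v₀² = 9.81 × 560 / 77.9² = 0.9053.
2θ = 64.86° or 180° − 64.86° = 115.1°, so θ = 32.43° or 57.57°.
The larger angle is 57.57°.

57.57°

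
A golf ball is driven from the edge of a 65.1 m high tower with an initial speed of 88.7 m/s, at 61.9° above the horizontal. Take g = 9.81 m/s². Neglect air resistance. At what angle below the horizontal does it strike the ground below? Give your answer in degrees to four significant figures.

Components: vₓ = 88.70 cos 61.9° = 41.78 m/s, v_y0 = 88.70 sin 61.9° = 78.24 m/s.
With up positive and y = 0 at the ground: y(t) = 65.1 + (78.24) t − 4.905 t². Setting y = 0 and taking the positive root: t = [78.24 + √(78.24² + 2·9.81·65.1)] / 9.81 = (78.24 + 86.02) / 9.81 = 16.74 s.
At impact: v_y = v_y0 − g t = −86.02 m/s; vₓ = 41.78 m/s.
Angle below horizontal: arctan(|v_y|/vₓ) = arctan(86.02/41.78) = 64.09°.

64.09°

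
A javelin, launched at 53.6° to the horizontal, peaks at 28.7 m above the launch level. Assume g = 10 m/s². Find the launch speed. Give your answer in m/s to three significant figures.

At the peak v_y = 0, so v_y0 = √(2gH) = √(2 × 10.0 × 28.7) = 23.96 m/s.
v_y0 = v₀ sin θ ⇒ v₀ = 23.96 / sin 53.6° = 29.77 m/s.

29.8 m/s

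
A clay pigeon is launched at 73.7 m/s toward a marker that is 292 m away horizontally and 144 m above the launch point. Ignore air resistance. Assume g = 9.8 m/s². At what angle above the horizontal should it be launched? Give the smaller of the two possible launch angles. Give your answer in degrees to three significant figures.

46.2°

Trajectory: y = x tanθ − g x² (1 + tan²θ)/(2v₀²). With x = 292, y = 144, v₀ = 73.7, g = 9.80:
76.92 tan²θ − 292 tanθ + (220.9) = 0.
tanθ = [292 ± √(292² − 4 × 76.92 × (220.9))] / (2 × 76.92) = (292 ± 131.5) / 153.8, giving tanθ = 1.043 or 2.753.
θ = 46.21° or 70.04°; the smaller is 46.21°.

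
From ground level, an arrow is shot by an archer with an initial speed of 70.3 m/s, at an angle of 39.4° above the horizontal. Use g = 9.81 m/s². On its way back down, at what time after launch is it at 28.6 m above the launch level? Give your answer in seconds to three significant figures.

8.40 s

Horizontal component vₓ = 70.30 cos 39.4° = 54.32 m/s; vertical v_y0 = 70.30 sin 39.4° = 44.62 m/s.
Require v_y0 t − ½ g t² = 28.6, i.e. 4.905 t² − 44.62 t + 28.6 = 0.
t = [44.62 ± √(44.62² − 2·9.81·28.6)] / 9.81 = (44.62 ± 37.81) / 9.81, so t = 0.6939 s or t = 8.403 s.
The descending-branch root is 8.403 s.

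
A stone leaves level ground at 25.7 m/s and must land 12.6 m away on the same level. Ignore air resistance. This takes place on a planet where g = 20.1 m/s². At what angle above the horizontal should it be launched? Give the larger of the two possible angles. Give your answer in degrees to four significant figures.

R = v₀² sin 2θ / g gives sin 2θ = gR/v₀² = 20.1·12.6/25.7² = 0.3834.
2θ = 22.55° or 180° − 22.55° = 157.5°, so θ = 11.27° or 78.73°.
The larger angle is 78.73°.

78.73°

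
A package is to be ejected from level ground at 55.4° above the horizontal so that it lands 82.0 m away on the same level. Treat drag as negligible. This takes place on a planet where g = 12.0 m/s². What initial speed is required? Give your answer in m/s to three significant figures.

32.4 m/s

On level ground R = v₀² sin 2θ / g ⇒ v₀ = √(gR / sin 2θ).
v₀ = √(12.0 × 82.0 / sin 110.8°) = √(984.0 / 0.9348) = √1052.6 = 32.44 m/s.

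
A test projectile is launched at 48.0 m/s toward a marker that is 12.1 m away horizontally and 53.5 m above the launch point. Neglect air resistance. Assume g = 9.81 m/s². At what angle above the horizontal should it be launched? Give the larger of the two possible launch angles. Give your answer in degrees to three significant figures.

88.3°

Trajectory: y = x tanθ − g x² (1 + tan²θ)/(2v₀²). With x = 12.1, y = 53.5, v₀ = 48.0, g = 9.81:
0.3117 tan²θ − 12.1 tanθ + (53.81) = 0.
tanθ = [12.1 ± √(12.1² − 4 × 0.3117 × (53.81))] / (2 × 0.3117) = (12.1 ± 8.906) / 0.6234, giving tanθ = 5.123 or 33.70.
θ = 78.96° or 88.30°; the larger is 88.30°.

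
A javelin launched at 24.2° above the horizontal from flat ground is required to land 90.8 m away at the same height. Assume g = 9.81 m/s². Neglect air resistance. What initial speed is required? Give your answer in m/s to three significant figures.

34.5 m/s

From R = (v₀² / g) sin 2θ: v₀ = √(gR / sin 2θ).
v₀ = √(9.81 × 90.8 / sin 48.40°) = √(890.7 / 0.7478) = √1191.2 = 34.51 m/s.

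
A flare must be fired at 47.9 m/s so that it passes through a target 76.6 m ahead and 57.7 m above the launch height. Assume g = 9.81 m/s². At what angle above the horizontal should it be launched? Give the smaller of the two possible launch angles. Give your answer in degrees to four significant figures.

48.34°

Trajectory: y = x tanθ − g x² (1 + tan²θ)/(2v₀²). With x = 76.6, y = 57.7, v₀ = 47.9, g = 9.81:
12.54 tan²θ − 76.6 tanθ + (70.24) = 0.
tanθ = [76.6 ± √(76.6² − 4 × 12.54 × (70.24))] / (2 × 12.54) = (76.6 ± 48.41) / 25.09, giving tanθ = 1.124 or 4.983.
θ = 48.34° or 78.65°; the smaller is 48.34°.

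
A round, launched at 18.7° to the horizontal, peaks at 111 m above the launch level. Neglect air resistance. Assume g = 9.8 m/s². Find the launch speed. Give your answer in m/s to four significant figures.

At the peak v_y = 0, so v_y0 = √(2gH) = √(2 × 9.80 × 111) = 46.64 m/s.
v_y0 = v₀ sin θ ⇒ v₀ = 46.64 / sin 18.7° = 145.5 m/s.

145.5 m/s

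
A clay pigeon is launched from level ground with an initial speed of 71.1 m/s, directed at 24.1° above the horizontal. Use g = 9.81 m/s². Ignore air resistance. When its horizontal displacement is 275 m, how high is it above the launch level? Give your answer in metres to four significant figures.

Components: vₓ = 71.10 cos 24.1° = 64.90 m/s, v_y0 = 71.10 sin 24.1° = 29.03 m/s.
At x = 275 m, t = x/vₓ = 275/64.90 = 4.237 s.
Height: y = v_y0 t − ½ g t² = 29.03 × 4.237 − 4.905 × 4.237² = 123.0 − 88.06 = 34.95 m.

34.95 m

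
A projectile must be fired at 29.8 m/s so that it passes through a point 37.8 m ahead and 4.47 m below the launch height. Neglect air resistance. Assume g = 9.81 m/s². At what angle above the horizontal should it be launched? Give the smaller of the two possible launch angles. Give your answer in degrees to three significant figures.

Trajectory: y = x tanθ − g x² (1 + tan²θ)/(2v₀²). With x = 37.8, y = −4.47, v₀ = 29.8, g = 9.81:
7.892 tan²θ − 37.8 tanθ + (3.422) = 0.
tanθ = [37.8 ± √(37.8² − 4 × 7.892 × (3.422))] / (2 × 7.892) = (37.8 ± 36.34) / 15.78, giving tanθ = 0.09231 or 4.697.
θ = 5.274° or 77.98°; the smaller is 5.274°.

5.27°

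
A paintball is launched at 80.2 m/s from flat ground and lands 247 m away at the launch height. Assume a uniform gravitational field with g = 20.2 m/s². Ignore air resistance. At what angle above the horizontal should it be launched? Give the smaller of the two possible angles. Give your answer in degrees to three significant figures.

25.4°

R = v₀² sin 2θ / g gives sin 2θ = gR/v₀² = 20.2·247/80.2² = 0.7757.
2θ = 50.87° or 180° − 50.87° = 129.1°, so θ = 25.43° or 64.57°.
The smaller angle is 25.43°.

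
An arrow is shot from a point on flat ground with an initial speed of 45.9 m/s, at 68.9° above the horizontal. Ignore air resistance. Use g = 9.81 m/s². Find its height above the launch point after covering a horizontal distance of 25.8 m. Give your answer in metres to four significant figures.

54.90 m

vₓ = 45.90 cos 68.9° = 16.52 m/s; v_y0 = 45.90 sin 68.9° = 42.82 m/s.
Time to reach x = 25.8 m: t = x/vₓ = 25.8/16.52 = 1.561 s.
Height: y = v_y0 t − ½ g t² = 42.82 × 1.561 − 4.905 × 1.561² = 66.86 − 11.96 = 54.90 m.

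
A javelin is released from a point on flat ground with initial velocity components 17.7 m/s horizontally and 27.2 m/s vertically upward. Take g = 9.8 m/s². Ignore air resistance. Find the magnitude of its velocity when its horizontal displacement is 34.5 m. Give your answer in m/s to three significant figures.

19.5 m/s

Time to reach x = 34.5 m: t = x/vₓ = 34.5/17.70 = 1.949 s.
Vertical velocity there: v_y = v_y0 − g t = 27.20 − 9.80 × 1.949 = 8.098 m/s.
Speed: √(vₓ² + v_y²) = √(17.70² + 8.098²) = 19.46 m/s.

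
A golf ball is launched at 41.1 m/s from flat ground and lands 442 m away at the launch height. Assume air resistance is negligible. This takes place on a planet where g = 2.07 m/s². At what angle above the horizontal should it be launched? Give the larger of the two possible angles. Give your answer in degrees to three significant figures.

From R = (v₀²/g) sin 2θ: sin 2θ = 2.07 × 442 / 1689.2 = 0.5416.
2θ = 32.80° or 180° − 32.80° = 147.2°, so θ = 16.40° or 73.60°.
The larger angle is 73.60°.

73.6°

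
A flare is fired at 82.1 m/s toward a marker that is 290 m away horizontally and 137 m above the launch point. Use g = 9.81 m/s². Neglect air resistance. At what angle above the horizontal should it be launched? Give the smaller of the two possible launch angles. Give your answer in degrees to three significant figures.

Trajectory: y = x tanθ − g x² (1 + tan²θ)/(2v₀²). With x = 290, y = 137, v₀ = 82.1, g = 9.81:
61.20 tan²θ − 290 tanθ + (198.2) = 0.
tanθ = [290 ± √(290² − 4 × 61.20 × (198.2))] / (2 × 61.20) = (290 ± 188.6) / 122.4, giving tanθ = 0.8282 or 3.910.
θ = 39.63° or 75.66°; the smaller is 39.63°.

39.6°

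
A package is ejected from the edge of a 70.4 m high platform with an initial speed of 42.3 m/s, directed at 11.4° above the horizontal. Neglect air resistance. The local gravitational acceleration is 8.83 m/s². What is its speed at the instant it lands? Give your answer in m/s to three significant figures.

55.1 m/s

vₓ = 42.30 cos 11.4° = 41.47 m/s; v_y0 = 42.30 sin 11.4° = 8.361 m/s.
Vertical motion (up positive, ground at y = 0): 4.415 t² − (8.361) t − 70.4 = 0, so t = (8.361 + √(8.361² + 2·8.83·70.4)) / 8.83 = (8.361 + 36.24) / 8.83 = 5.051 s.
Vertical velocity at impact: v_y = v_y0 − g t = 8.361 − 8.83 × 5.051 = −36.24 m/s.
Speed: |v| = √(vₓ² + v_y²) = √(41.47² + 36.24²) = 55.07 m/s.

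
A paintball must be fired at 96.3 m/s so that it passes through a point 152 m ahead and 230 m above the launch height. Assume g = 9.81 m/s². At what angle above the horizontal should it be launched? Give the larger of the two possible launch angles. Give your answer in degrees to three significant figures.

84.6°

Trajectory: y = x tanθ − g x² (1 + tan²θ)/(2v₀²). With x = 152, y = 230, v₀ = 96.3, g = 9.81:
12.22 tan²θ − 152 tanθ + (242.2) = 0.
tanθ = [152 ± √(152² − 4 × 12.22 × (242.2))] / (2 × 12.22) = (152 ± 106.1) / 24.44, giving tanθ = 1.877 or 10.56.
θ = 61.95° or 84.59°; the larger is 84.59°.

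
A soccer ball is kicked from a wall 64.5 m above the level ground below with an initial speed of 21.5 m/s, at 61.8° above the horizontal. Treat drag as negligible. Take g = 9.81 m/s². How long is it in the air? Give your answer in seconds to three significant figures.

6.04 s

vₓ = 21.50 cos 61.8° = 10.16 m/s; v_y0 = 21.50 sin 61.8° = 18.95 m/s.
Vertical motion (up positive, ground at y = 0): 4.905 t² − (18.95) t − 64.5 = 0, so t = (18.95 + √(18.95² + 2·9.81·64.5)) / 9.81 = (18.95 + 40.31) / 9.81 = 6.040 s.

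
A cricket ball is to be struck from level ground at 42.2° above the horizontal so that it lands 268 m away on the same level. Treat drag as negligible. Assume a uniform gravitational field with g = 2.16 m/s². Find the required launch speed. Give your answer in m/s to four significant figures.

Level-ground range: R = v₀² sin(2θ)/g, so v₀ = √(gR / sin 2θ).
v₀ = √(2.16 × 268 / sin 84.40°) = √(578.9 / 0.9952) = √581.66 = 24.12 m/s.

24.12 m/s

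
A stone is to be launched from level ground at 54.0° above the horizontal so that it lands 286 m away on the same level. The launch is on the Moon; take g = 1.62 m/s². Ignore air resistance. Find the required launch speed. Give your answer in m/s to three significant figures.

On level ground R = v₀² sin 2θ / g ⇒ v₀ = √(gR / sin 2θ).
v₀ = √(1.62 × 286 / sin 108.0°) = √(463.3 / 0.9511) = √487.16 = 22.07 m/s.

22.1 m/s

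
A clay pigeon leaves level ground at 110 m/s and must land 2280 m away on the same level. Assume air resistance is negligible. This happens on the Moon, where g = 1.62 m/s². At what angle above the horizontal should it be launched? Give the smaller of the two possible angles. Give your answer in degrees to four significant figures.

8.887°

R = v₀² sin 2θ / g gives sin 2θ = gR/v₀² = 1.62·2280/110² = 0.3053.
2θ = 17.77° or 180° − 17.77° = 162.2°, so θ = 8.887° or 81.11°.
The smaller angle is 8.887°.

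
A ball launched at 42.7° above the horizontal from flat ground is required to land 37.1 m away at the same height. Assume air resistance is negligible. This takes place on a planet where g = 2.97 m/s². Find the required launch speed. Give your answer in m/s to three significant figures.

10.5 m/s

Level-ground range: R = v₀² sin(2θ)/g, so v₀ = √(gR / sin 2θ).
v₀ = √(2.97 × 37.1 / sin 85.40°) = √(110.2 / 0.9968) = √110.54 = 10.51 m/s.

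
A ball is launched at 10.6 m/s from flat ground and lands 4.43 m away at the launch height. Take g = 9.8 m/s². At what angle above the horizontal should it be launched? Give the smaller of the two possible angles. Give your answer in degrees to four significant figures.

From R = (v₀²/g) sin 2θ: sin 2θ = 9.80 × 4.43 / 112.36 = 0.3864.
2θ = 22.73° or 180° − 22.73° = 157.3°, so θ = 11.36° or 78.64°.
The smaller angle is 11.36°.

11.36°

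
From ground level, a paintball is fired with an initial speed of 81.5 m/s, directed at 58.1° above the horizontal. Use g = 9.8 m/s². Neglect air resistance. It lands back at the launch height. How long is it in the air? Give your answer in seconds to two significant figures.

Components: vₓ = 81.50 cos 58.1° = 43.07 m/s, v_y0 = 81.50 sin 58.1° = 69.19 m/s.
Landing at launch height ⇒ T = 2 v_y0 / g = 2 × 69.19 / 9.80 = 14.12 s.

14 s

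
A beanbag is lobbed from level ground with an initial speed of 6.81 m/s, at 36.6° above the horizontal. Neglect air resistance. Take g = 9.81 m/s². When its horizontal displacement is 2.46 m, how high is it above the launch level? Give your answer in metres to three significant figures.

vₓ = 6.810 cos 36.6° = 5.467 m/s; v_y0 = 6.810 sin 36.6° = 4.060 m/s.
x = vₓ t ⇒ t = 2.46/5.467 = 0.4500 s.
Height: y = v_y0 t − ½ g t² = 4.060 × 0.4500 − 4.905 × 0.4500² = 1.827 − 0.9931 = 0.8339 m.

0.834 m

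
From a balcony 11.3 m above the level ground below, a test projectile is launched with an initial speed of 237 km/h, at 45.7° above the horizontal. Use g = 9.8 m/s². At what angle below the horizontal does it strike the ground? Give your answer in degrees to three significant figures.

Convert: 237 km/h = 237/3.6 = 65.83 m/s.
Resolve: vₓ = 65.83 cos 45.7° = 45.98 m/s and v_y0 = 65.83 sin 45.7° = 47.12 m/s.
With up positive and y = 0 at the ground: y(t) = 11.3 + (47.12) t − 4.900 t². Setting y = 0 and taking the positive root: t = [47.12 + √(47.12² + 2·9.80·11.3)] / 9.80 = (47.12 + 49.41) / 9.80 = 9.850 s.
At impact: v_y = v_y0 − g t = −49.41 m/s; vₓ = 45.98 m/s.
Angle below horizontal: arctan(|v_y|/vₓ) = arctan(49.41/45.98) = 47.06°.

47.1°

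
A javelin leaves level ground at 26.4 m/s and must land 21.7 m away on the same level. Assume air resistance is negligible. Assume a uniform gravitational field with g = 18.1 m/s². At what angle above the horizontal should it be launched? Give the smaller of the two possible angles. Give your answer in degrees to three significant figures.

Level-ground range R = v₀² sin(2θ)/g ⇒ sin(2θ) = gR/v₀² = 18.1 × 21.7 / 26.4² = 0.5635.
2θ = 34.30° or 180° − 34.30° = 145.7°, so θ = 17.15° or 72.85°.
The smaller angle is 17.15°.

17.2°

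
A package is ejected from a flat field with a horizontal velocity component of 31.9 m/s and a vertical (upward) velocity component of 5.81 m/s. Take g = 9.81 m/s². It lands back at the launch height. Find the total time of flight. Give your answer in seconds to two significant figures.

1.2 s

Landing at launch height ⇒ T = 2 v_y0 / g = 2 × 5.810 / 9.81 = 1.185 s.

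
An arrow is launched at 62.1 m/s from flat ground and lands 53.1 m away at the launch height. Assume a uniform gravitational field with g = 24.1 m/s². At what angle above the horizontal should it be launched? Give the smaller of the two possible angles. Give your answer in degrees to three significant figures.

R = v₀² sin 2θ / g gives sin 2θ = gR/v₀² = 24.1·53.1/62.1² = 0.3318.
2θ = 19.38° or 180° − 19.38° = 160.6°, so θ = 9.690° or 80.31°.
The smaller angle is 9.690°.

9.69°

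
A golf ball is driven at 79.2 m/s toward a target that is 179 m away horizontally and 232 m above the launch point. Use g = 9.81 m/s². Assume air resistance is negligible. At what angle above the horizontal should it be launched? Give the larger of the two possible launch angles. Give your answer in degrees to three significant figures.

Trajectory: y = x tanθ − g x² (1 + tan²θ)/(2v₀²). With x = 179, y = 232, v₀ = 79.2, g = 9.81:
25.06 tan²θ − 179 tanθ + (257.1) = 0.
tanθ = [179 ± √(179² − 4 × 25.06 × (257.1))] / (2 × 25.06) = (179 ± 79.24) / 50.11, giving tanθ = 1.991 or 5.153.
θ = 63.33° or 79.02°; the larger is 79.02°.

79.0°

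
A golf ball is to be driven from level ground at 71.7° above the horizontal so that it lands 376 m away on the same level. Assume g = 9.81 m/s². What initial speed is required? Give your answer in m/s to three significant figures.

From R = (v₀² / g) sin 2θ: v₀ = √(gR / sin 2θ).
v₀ = √(9.81 × 376 / sin 143.4°) = √(3689 / 0.5962) = √6186.5 = 78.65 m/s.

78.7 m/s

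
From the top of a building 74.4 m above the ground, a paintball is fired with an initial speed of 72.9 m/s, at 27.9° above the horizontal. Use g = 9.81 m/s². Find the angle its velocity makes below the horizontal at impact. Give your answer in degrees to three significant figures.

Components: vₓ = 72.90 cos 27.9° = 64.43 m/s, v_y0 = 72.90 sin 27.9° = 34.11 m/s.
With up positive and y = 0 at the ground: y(t) = 74.4 + (34.11) t − 4.905 t². Setting y = 0 and taking the positive root: t = [34.11 + √(34.11² + 2·9.81·74.4)] / 9.81 = (34.11 + 51.22) / 9.81 = 8.698 s.
At impact: v_y = v_y0 − g t = −51.22 m/s; vₓ = 64.43 m/s.
Angle below horizontal: arctan(|v_y|/vₓ) = arctan(51.22/64.43) = 38.48°.

38.5°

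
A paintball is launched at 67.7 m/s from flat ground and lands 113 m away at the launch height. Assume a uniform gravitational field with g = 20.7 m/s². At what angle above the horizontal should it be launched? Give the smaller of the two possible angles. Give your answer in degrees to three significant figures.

15.3°

From R = (v₀²/g) sin 2θ: sin 2θ = 20.7 × 113 / 4583.3 = 0.5104.
2θ = 30.69° or 180° − 30.69° = 149.3°, so θ = 15.34° or 74.66°.
The smaller angle is 15.34°.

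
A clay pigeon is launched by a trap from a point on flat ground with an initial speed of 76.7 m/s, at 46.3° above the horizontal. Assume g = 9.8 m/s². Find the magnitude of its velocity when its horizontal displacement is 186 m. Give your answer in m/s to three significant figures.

57.0 m/s

Horizontal component vₓ = 76.70 cos 46.3° = 52.99 m/s; vertical v_y0 = 76.70 sin 46.3° = 55.45 m/s.
Time to reach x = 186 m: t = x/vₓ = 186/52.99 = 3.510 s.
Vertical velocity there: v_y = v_y0 − g t = 55.45 − 9.80 × 3.510 = 21.05 m/s.
Speed: √(vₓ² + v_y²) = √(52.99² + 21.05²) = 57.02 m/s.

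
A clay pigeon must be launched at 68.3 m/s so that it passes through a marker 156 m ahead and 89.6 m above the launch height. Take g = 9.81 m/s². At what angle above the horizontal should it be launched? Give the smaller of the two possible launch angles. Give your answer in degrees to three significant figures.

Trajectory: y = x tanθ − g x² (1 + tan²θ)/(2v₀²). With x = 156, y = 89.6, v₀ = 68.3, g = 9.81:
25.59 tan²θ − 156 tanθ + (115.2) = 0.
tanθ = [156 ± √(156² − 4 × 25.59 × (115.2))] / (2 × 25.59) = (156 ± 112.0) / 51.18, giving tanθ = 0.8596 or 5.237.
θ = 40.68° or 79.19°; the smaller is 40.68°.

40.7°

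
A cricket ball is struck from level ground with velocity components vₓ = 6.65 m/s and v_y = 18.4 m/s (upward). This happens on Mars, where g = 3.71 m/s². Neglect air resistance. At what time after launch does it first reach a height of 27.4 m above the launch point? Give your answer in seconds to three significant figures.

Require v_y0 t − ½ g t² = 27.4, i.e. 1.855 t² − 18.40 t + 27.4 = 0.
t = [18.40 ± √(18.40² − 2·3.71·27.4)] / 3.71 = (18.40 ± 11.63) / 3.71, so t = 1.825 s or t = 8.094 s.
The first (ascending) time is 1.825 s.

1.82 s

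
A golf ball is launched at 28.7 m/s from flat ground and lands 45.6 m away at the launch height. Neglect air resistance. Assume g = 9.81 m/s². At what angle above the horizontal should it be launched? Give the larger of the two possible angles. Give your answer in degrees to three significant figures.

R = v₀² sin 2θ / g gives sin 2θ = gR/v₀² = 9.81·45.6/28.7² = 0.5431.
2θ = 32.89° or 180° − 32.89° = 147.1°, so θ = 16.45° or 73.55°.
The larger angle is 73.55°.

73.6°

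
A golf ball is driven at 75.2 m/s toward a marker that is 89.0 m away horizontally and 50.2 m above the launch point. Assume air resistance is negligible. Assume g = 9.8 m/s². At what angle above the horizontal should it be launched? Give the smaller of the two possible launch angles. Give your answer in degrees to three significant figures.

Trajectory: y = x tanθ − g x² (1 + tan²θ)/(2v₀²). With x = 89.0, y = 50.2, v₀ = 75.2, g = 9.80:
6.863 tan²θ − 89.0 tanθ + (57.06) = 0.
tanθ = [89.0 ± √(89.0² − 4 × 6.863 × (57.06))] / (2 × 6.863) = (89.0 ± 79.71) / 13.73, giving tanθ = 0.6764 or 12.29.
θ = 34.08° or 85.35°; the smaller is 34.08°.

34.1°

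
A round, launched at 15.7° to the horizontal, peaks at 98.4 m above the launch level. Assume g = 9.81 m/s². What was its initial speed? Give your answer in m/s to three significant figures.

162 m/s

At the peak v_y = 0, so v_y0 = √(2gH) = √(2 × 9.81 × 98.4) = 43.94 m/s.
v_y0 = v₀ sin θ ⇒ v₀ = 43.94 / sin 15.7° = 162.4 m/s.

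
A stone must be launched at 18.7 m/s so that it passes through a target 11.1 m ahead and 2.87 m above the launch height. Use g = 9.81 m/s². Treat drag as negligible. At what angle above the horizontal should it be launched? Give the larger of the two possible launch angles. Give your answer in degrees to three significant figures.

Trajectory: y = x tanθ − g x² (1 + tan²θ)/(2v₀²). With x = 11.1, y = 2.87, v₀ = 18.7, g = 9.81:
1.728 tan²θ − 11.1 tanθ + (4.598) = 0.
tanθ = [11.1 ± √(11.1² − 4 × 1.728 × (4.598))] / (2 × 1.728) = (11.1 ± 9.562) / 3.456, giving tanθ = 0.4451 or 5.978.
θ = 23.99° or 80.50°; the larger is 80.50°.

80.5°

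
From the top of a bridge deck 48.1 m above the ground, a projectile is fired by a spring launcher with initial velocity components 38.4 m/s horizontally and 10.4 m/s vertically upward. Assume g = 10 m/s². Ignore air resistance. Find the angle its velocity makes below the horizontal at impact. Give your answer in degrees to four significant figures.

With up positive and y = 0 at the ground: y(t) = 48.1 + (10.40) t − 5.000 t². Setting y = 0 and taking the positive root: t = [10.40 + √(10.40² + 2·10.0·48.1)] / 10.0 = (10.40 + 32.71) / 10.0 = 4.311 s.
At impact: v_y = v_y0 − g t = −32.71 m/s; vₓ = 38.40 m/s.
Angle below horizontal: arctan(|v_y|/vₓ) = arctan(32.71/38.40) = 40.43°.

40.43°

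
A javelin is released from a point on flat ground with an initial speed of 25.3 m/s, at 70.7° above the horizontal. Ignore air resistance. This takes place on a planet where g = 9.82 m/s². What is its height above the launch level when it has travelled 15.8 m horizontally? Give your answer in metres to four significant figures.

vₓ = 25.30 cos 70.7° = 8.362 m/s; v_y0 = 25.30 sin 70.7° = 23.88 m/s.
At x = 15.8 m, t = x/vₓ = 15.8/8.362 = 1.889 s.
Height: y = v_y0 t − ½ g t² = 23.88 × 1.889 − 4.910 × 1.889² = 45.12 − 17.53 = 27.59 m.

27.59 m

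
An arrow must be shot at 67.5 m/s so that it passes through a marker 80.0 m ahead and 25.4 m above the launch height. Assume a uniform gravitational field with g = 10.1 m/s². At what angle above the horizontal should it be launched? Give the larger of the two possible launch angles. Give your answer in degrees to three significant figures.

Trajectory: y = x tanθ − g x² (1 + tan²θ)/(2v₀²). With x = 80.0, y = 25.4, v₀ = 67.5, g = 10.1:
7.094 tan²θ − 80.0 tanθ + (32.49) = 0.
tanθ = [80.0 ± √(80.0² − 4 × 7.094 × (32.49))] / (2 × 7.094) = (80.0 ± 74.01) / 14.19, giving tanθ = 0.4220 or 10.86.
θ = 22.88° or 84.74°; the larger is 84.74°.

84.7°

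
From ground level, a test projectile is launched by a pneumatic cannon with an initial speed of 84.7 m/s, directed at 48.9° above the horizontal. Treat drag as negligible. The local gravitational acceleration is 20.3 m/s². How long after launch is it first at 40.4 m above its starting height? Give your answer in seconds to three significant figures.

vₓ = 84.70 cos 48.9° = 55.68 m/s; v_y0 = 84.70 sin 48.9° = 63.83 m/s.
Set y = v_y0 t − ½ g t² = 40.4: 10.15 t² − 63.83 t + 40.4 = 0.
t = [63.83 ± √(63.83² − 2·20.3·40.4)] / 20.3 = (63.83 ± 49.33) / 20.3, so t = 0.7140 s or t = 5.574 s.
The first (ascending) time is 0.7140 s.

0.714 s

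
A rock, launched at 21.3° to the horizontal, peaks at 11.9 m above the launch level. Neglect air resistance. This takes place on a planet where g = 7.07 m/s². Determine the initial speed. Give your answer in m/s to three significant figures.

At the peak v_y = 0, so v_y0 = √(2gH) = √(2 × 7.07 × 11.9) = 12.97 m/s.
v_y0 = v₀ sin θ ⇒ v₀ = 12.97 / sin 21.3° = 35.71 m/s.

35.7 m/s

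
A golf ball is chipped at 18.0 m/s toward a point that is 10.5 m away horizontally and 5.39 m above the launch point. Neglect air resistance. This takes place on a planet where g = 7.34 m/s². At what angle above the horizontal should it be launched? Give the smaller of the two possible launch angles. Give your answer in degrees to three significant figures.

34.6°

Trajectory: y = x tanθ − g x² (1 + tan²θ)/(2v₀²). With x = 10.5, y = 5.39, v₀ = 18.0, g = 7.34:
1.249 tan²θ − 10.5 tanθ + (6.639) = 0.
tanθ = [10.5 ± √(10.5² − 4 × 1.249 × (6.639))] / (2 × 1.249) = (10.5 ± 8.780) / 2.498, giving tanθ = 0.6887 or 7.719.
θ = 34.55° or 82.62°; the smaller is 34.55°.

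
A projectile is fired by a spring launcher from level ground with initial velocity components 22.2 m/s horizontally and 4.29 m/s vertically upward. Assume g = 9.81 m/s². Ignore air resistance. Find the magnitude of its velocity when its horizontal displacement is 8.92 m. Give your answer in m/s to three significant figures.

22.2 m/s

Time to reach x = 8.92 m: t = x/vₓ = 8.92/22.20 = 0.4018 s.
Vertical velocity there: v_y = v_y0 − g t = 4.290 − 9.81 × 0.4018 = 0.3483 m/s.
Speed: √(vₓ² + v_y²) = √(22.20² + 0.3483²) = 22.20 m/s.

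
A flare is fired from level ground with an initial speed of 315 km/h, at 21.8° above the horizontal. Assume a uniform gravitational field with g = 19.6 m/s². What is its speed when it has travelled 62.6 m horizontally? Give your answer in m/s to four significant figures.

Convert: 315 km/h = 315/3.6 = 87.50 m/s.
Horizontal component vₓ = 87.50 cos 21.8° = 81.24 m/s; vertical v_y0 = 87.50 sin 21.8° = 32.49 m/s.
Time to reach x = 62.6 m: t = x/vₓ = 62.6/81.24 = 0.7705 s.
Vertical velocity there: v_y = v_y0 − g t = 32.49 − 19.6 × 0.7705 = 17.39 m/s.
Speed: √(vₓ² + v_y²) = √(81.24² + 17.39²) = 83.08 m/s.

83.08 m/s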